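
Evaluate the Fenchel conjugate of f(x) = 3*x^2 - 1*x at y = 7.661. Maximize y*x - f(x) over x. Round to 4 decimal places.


f*(y) = sup_x {y*x - a*x^2 - b*x} = sup_x {(y-b)*x - a*x^2}
FOC: (y - b) - 2a*x = 0 => x* = (y - b)/(2a)
x* = (7.661 + 1)/(2*3) = 1.4435
f*(7.661) = (y-b)^2/(4a) = (7.661 + 1)^2/(4*3)
= 75.0129/12 = 6.2511


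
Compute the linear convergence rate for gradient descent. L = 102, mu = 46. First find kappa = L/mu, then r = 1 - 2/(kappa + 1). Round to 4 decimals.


Step 1: Compute the condition number.
kappa = L/mu = 102/46 = 2.2174
Step 2: Compute the convergence rate.
r = 1 - 2/(kappa + 1) = 1 - 2*mu/(L + mu) = (L - mu)/(L + mu) = 56/148 = 0.3784


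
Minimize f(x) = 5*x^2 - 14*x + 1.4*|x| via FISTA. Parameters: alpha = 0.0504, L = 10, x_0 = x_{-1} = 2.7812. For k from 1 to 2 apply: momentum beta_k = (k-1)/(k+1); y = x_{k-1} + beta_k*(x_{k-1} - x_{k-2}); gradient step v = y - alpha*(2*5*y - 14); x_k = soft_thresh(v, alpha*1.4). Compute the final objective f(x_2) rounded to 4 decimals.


FISTA on f(x) = 5*x^2 - 14*x + 1.4*|x|
L = 10, alpha = 0.0504
Iteration 1: beta = 0.0, y = 2.7812 + 0.0*(2.7812 - 2.7812) = 2.7812
  grad(y) = 13.812, v = y - alpha*grad = 2.0851
  prox(v) = soft_thresh(2.0851, 0.0706) = 2.0145
Iteration 2: beta = 0.3333, y = 2.0145 + 0.3333*(2.0145 - 2.7812) = 1.759
  grad(y) = 3.5895, v = y - alpha*grad = 1.578
  prox(v) = soft_thresh(1.578, 0.0706) = 1.5075
f(x_2) = 5*1.5075^2 - 14*1.5075 + 1.4*|1.5075| = -7.6318


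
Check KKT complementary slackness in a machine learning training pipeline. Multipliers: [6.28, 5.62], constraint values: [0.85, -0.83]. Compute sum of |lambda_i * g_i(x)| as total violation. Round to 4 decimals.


KKT complementary slackness check:
lambda_1 * g_1 = 6.28 * 0.85 = 5.338
lambda_2 * g_2 = 5.62 * -0.83 = -4.6646
Total violation = 5.338 + 4.6646 = 10.0026


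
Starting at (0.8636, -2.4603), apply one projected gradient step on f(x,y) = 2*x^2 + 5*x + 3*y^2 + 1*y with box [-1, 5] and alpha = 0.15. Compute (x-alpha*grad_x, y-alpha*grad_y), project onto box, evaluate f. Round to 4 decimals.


Step 1: Compute gradient at (0.8636, -2.4603).
grad_x = 2*2*0.8636 + 5 = 8.4544
grad_y = 2*3*-2.4603 + 1 = -13.7618
Step 2: Gradient step.
x_raw = 0.8636 - 0.15*8.4544 = -0.4046
y_raw = -2.4603 - 0.15*-13.7618 = -0.396
Step 3: Project onto [-1, 5].
x_proj = clip(-0.4046) = -0.4046
y_proj = clip(-0.396) = -0.396
Step 4: Evaluate f.
f(-0.4046, -0.396) = -1.621


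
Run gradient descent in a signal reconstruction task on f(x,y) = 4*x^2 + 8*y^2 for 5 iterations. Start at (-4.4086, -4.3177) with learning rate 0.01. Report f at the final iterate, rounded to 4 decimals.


Gradient descent on f(x,y) = 4*x^2 + 8*y^2.
Starting point: (-4.4086, -4.3177), alpha = 0.01
Step 1: grad_x = 2*4*-4.4086 = -35.2688, grad_y = 2*8*-4.3177 = -69.0832
  x_1 = -4.4086 - 0.01*-35.2688 = -4.0559
  y_1 = -4.3177 - 0.01*-69.0832 = -3.6269
Step 2: grad_x = 2*4*-4.0559 = -32.4473, grad_y = 2*8*-3.6269 = -58.0299
  x_2 = -4.0559 - 0.01*-32.4473 = -3.7314
  y_2 = -3.6269 - 0.01*-58.0299 = -3.0466
Step 3: grad_x = 2*4*-3.7314 = -29.8515, grad_y = 2*8*-3.0466 = -48.7451
  x_3 = -3.7314 - 0.01*-29.8515 = -3.4329
  y_3 = -3.0466 - 0.01*-48.7451 = -2.5591
Step 4: grad_x = 2*4*-3.4329 = -27.4634, grad_y = 2*8*-2.5591 = -40.9459
  x_4 = -3.4329 - 0.01*-27.4634 = -3.1583
  y_4 = -2.5591 - 0.01*-40.9459 = -2.1497
Step 5: grad_x = 2*4*-3.1583 = -25.2663, grad_y = 2*8*-2.1497 = -34.3945
  x_5 = -3.1583 - 0.01*-25.2663 = -2.9056
  y_5 = -2.1497 - 0.01*-34.3945 = -1.8057
f(-2.9056, -1.8057) = 4*(-2.9056)^2 + 8*(-1.8057)^2 = 59.8555


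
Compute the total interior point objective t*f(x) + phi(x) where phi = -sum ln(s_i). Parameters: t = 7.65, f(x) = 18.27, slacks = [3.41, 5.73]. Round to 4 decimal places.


Step 1: Compute log-barrier.
ln values: [1.2267, 1.7457]
phi = -(1.2267 + 1.7457) = -2.9724
Step 2: Compute augmented objective.
t*f(x) = 7.65*18.27 = 139.7655
Total = 139.7655 - 2.9724 = 136.7931


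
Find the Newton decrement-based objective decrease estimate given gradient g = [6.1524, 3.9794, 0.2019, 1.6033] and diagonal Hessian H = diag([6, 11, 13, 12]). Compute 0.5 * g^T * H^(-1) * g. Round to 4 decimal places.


Step 1: H is diagonal, so H^(-1) * g = [1.0254, 0.3618, 0.0155, 0.1336].
Step 2: g^T H^(-1) g = sum_i g_i^2 / H_ii
  = (6.1524)^2/6 + (3.9794)^2/11 + (0.2019)^2/13 + (1.6033)^2/12
  = 6.3087 + 1.4396 + 0.0031 + 0.2142 = 7.9656
Step 3: Objective decrease = 0.5 * g^T H^(-1) g = 3.9828


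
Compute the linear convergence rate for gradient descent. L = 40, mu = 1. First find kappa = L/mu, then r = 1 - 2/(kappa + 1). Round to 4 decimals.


Step 1: Compute the condition number.
kappa = L/mu = 40/1 = 40.0
Step 2: Compute the convergence rate.
r = 1 - 2/(kappa + 1) = 1 - 2*mu/(L + mu) = (L - mu)/(L + mu) = 39/41 = 0.9512


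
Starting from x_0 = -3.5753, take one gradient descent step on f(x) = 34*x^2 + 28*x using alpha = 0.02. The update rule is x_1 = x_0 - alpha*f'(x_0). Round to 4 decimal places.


We compute the gradient at x_0 and apply the update.
f'(x) = 68*x + 28
f'(-3.5753) = 68*-3.5753 + 28 = -215.1204
x_1 = -3.5753 - 0.02*-215.1204 = 0.7271


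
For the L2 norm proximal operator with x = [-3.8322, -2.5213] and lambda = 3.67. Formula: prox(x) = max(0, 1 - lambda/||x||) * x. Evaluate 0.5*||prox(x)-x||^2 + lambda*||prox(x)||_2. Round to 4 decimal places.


Step 1: Compute ||x||.
||x|| = 4.5872
Step 2: Compute scaling factor.
scale = max(0, 1 - 3.67/4.5872) = 0.2
Step 3: prox(x) = [-0.7663, -0.5041]
||prox(x)|| = 0.9172
Step 4: Proximal objective.
0.5*||prox-x||^2 = 6.7345
lambda*||prox|| = 3.3661
Total = 10.1007


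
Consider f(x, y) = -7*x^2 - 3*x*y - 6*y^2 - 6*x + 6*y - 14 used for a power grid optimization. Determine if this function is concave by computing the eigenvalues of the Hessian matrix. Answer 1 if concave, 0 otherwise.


The Hessian of f(x,y) = -7*x^2 - 3*x*y - 6*y^2 - 6*x + 6*y - 14 is:
H = [[-14, -3], [-3, -12]]
Trace = -14 - 12 = -26
Determinant = -14*-12 - (-3)^2 = 159
Discriminant = (-26)^2 - 4*159 = 40.0
Eigenvalues: lambda_1 = -16.1623, lambda_2 = -9.8377
The function is concave.

1


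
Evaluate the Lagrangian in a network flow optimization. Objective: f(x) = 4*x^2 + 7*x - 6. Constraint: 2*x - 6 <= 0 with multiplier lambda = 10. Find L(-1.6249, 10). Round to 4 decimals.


Step 1: Evaluate f(x).
f(-1.6249) = 4*(-1.6249)^2 + 7*(-1.6249) - 6 = -6.8131
Step 2: Evaluate g(x).
g(-1.6249) = 2*-1.6249 - 6 = -9.2498
Step 3: Compute Lagrangian.
L = -6.8131 + 10*-9.2498 = -99.3111


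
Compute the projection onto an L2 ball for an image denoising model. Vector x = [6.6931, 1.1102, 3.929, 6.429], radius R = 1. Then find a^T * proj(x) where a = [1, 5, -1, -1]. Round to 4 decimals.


Step 1: Compute ||x|| (intermediates to 6 decimals).
||x|| = sqrt(6.6931^2 + 1.1102^2 + 3.929^2 + 6.429^2) = 10.138995
Step 2: Project.
Since ||x|| > R, scale = R/||x|| = 1/10.138995 = 0.098629, proj(x) = scale * x
proj(x) = [0.660134, 0.109498, 0.387513, 0.634086]
Step 3: Dot product.
a^T * proj(x) = 1*0.660134 + 5*0.109498 - 1*0.387513 - 1*0.634086 = 0.186


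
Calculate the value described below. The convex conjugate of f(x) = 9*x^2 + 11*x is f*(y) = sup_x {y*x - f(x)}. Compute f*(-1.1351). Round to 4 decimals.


f*(y) = sup_x {y*x - a*x^2 - b*x} = sup_x {(y-b)*x - a*x^2}
FOC: (y - b) - 2a*x = 0 => x* = (y - b)/(2a)
x* = (-1.1351 - 11)/(2*9) = -0.6742
f*(-1.1351) = (y-b)^2/(4a) = (-1.1351 - 11)^2/(4*9)
= 147.2607/36 = 4.0906


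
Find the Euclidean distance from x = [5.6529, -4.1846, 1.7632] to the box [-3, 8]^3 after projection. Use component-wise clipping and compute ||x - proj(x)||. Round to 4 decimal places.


Project each component onto [-3, 8].
clip(5.6529) = 5.6529, clip(-4.1846) = -3.0, clip(1.7632) = 1.7632
Projection = [5.6529, -3.0, 1.7632]
Squared diffs: [0.0, 1.4033, 0.0]
Distance = sqrt(1.4033) = 1.1846


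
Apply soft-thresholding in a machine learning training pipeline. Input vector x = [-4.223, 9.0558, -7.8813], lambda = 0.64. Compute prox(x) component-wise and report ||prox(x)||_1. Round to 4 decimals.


Soft-thresholding with lambda = 0.64:
prox(-4.223) = sign(-4.223)*max(|-4.223| - 0.64, 0) = -3.583
prox(9.0558) = sign(9.0558)*max(|9.0558| - 0.64, 0) = 8.4158
prox(-7.8813) = sign(-7.8813)*max(|-7.8813| - 0.64, 0) = -7.2413
prox(x) = [-3.583, 8.4158, -7.2413]
||prox(x)||_1 = 3.583 + 8.4158 + 7.2413 = 19.2401


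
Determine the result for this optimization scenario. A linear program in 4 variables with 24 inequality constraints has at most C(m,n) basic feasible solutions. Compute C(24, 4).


Each vertex corresponds to some choice of n active constraints out of m, so the number of vertices is at most C(m, n) = m! / (n!(m-n)!).
m = 24, n = 4
Numerator: 24 * 23 * 22 * 21
Denominator: 4! = 24
C(24, 4) = 10626


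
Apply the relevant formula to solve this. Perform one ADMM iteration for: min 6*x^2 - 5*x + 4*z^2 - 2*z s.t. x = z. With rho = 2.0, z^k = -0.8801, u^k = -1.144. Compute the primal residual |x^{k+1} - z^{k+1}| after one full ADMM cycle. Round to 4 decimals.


ADMM iteration with rho = 2.0, z^k = -0.8801, u^k = -1.144
Step 1: x-update.
Minimize 6*x^2 - 5*x + (2.0/2)*(x + 0.8801 - 1.144)^2
FOC: (2*6 + 2.0)*x = 5 + 2.0*(-0.8801 + 1.144)
x^{k+1} = 0.3948
Step 2: z-update.
Minimize 4*z^2 - 2*z + (2.0/2)*(0.3948 - z - 1.144)^2
FOC: (2*4 + 2.0)*z = 2 + 2.0*(0.3948 - 1.144)
z^{k+1} = 0.0502
Step 3: u-update.
u^{k+1} = -1.144 + 0.3948 - 0.0502 = -0.7993
Step 4: Primal residual = |0.3948 - 0.0502| = 0.3447


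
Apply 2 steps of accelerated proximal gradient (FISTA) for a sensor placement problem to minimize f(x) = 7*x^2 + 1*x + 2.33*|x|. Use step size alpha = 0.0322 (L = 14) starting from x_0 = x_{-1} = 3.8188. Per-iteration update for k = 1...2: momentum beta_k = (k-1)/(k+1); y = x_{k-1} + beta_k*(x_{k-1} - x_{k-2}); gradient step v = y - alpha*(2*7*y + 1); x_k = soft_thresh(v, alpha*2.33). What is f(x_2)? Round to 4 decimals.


FISTA on f(x) = 7*x^2 + 1*x + 2.33*|x|
L = 14, alpha = 0.0322
Iteration 1: beta = 0.0, y = 3.8188 + 0.0*(3.8188 - 3.8188) = 3.8188
  grad(y) = 54.4632, v = y - alpha*grad = 2.0651
  prox(v) = soft_thresh(2.0651, 0.075) = 1.9901
Iteration 2: beta = 0.3333, y = 1.9901 + 0.3333*(1.9901 - 3.8188) = 1.3805
  grad(y) = 20.3267, v = y - alpha*grad = 0.726
  prox(v) = soft_thresh(0.726, 0.075) = 0.6509
f(x_2) = 7*0.6509^2 + 1*0.6509 + 2.33*|0.6509| = 5.1336


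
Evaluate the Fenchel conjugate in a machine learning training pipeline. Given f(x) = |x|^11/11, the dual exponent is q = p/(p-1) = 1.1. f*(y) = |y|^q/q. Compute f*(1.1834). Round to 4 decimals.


The conjugate exponent q satisfies 1/p + 1/q = 1.
p = 11, so q = 11/(11 - 1) = 1.1
|y|^q = 1.1834^1.1 = 1.2035
f*(1.1834) = 1.2035 / 1.1 = 1.0941


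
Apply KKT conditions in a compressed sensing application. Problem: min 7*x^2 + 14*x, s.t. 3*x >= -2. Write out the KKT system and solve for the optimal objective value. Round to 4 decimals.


Step 1: Try lambda = 0 (constraint inactive).
x_unc = -14/(2*7) = -1.0
Check: 3*-1.0 = -3.0 < -2 -- violated!
Step 2: Constraint must be active: 3*x = -2
x* = -2/3 = -0.6667 (rounded; the exact value -2/3 is used below)
lambda = (2*7*(-2/3) + 14)/3 = 1.5556
Step 3: Compute optimal value.
f(x*) = 7*(-2/3)^2 + 14*(-2/3) = -6.2222


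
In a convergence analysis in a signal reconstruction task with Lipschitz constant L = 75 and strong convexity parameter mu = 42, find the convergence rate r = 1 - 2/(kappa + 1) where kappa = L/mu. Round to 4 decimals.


Step 1: Compute the condition number.
kappa = L/mu = 75/42 = 1.7857
Step 2: Compute the convergence rate.
r = 1 - 2/(kappa + 1) = 1 - 2*mu/(L + mu) = (L - mu)/(L + mu) = 33/117 = 0.2821


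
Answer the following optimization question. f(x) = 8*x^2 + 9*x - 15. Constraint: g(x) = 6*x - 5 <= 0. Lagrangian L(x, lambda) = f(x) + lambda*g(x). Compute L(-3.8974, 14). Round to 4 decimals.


Step 1: Evaluate f(x).
f(-3.8974) = 8*(-3.8974)^2 + 9*(-3.8974) - 15 = 71.4412
Step 2: Evaluate g(x).
g(-3.8974) = 6*-3.8974 - 5 = -28.3844
Step 3: Compute Lagrangian.
L = 71.4412 + 14*-28.3844 = -325.9404


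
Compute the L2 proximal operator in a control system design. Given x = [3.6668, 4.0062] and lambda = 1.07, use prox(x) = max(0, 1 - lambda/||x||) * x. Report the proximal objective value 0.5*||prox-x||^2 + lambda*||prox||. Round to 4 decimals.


Step 1: Compute ||x||.
||x|| = 5.4309
Step 2: Compute scaling factor.
scale = max(0, 1 - 1.07/5.4309) = 0.803
Step 3: prox(x) = [2.9444, 3.2169]
||prox(x)|| = 4.3609
Step 4: Proximal objective.
0.5*||prox-x||^2 = 0.5725
lambda*||prox|| = 4.6662
Total = 5.2387


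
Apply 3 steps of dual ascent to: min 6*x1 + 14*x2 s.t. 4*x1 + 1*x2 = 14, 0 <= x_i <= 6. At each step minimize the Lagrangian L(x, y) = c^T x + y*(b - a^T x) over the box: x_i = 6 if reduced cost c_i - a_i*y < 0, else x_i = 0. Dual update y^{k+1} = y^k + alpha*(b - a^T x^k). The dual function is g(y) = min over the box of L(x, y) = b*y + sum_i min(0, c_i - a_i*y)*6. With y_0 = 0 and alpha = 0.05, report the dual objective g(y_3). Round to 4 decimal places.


Dual ascent for LP: min 6*x1 + 14*x2, 4*x1 + 1*x2 = 14, 0 <= x_i <= 6
Step 1: y^k = 0.0, reduced costs: (6.0, 14.0)
  x^k = (0.0, 0.0), subgradient = b - a^T x = 14.0
  y^{k+1} = 0.0 + 0.05*14.0 = 0.7
Step 2: y^k = 0.7, reduced costs: (3.2, 13.3)
  x^k = (0.0, 0.0), subgradient = b - a^T x = 14.0
  y^{k+1} = 0.7 + 0.05*14.0 = 1.4
Step 3: y^k = 1.4, reduced costs: (0.4, 12.6)
  x^k = (0.0, 0.0), subgradient = b - a^T x = 14.0
  y^{k+1} = 1.4 + 0.05*14.0 = 2.1
Dual objective at y_3 = 2.1: reduced costs (-2.4, 11.9), box minimizer x = (6.0, 0.0)
g(y_3) = b*y + (c1 - a1*y)*x1 + (c2 - a2*y)*x2 = 14*2.1 + (-2.4)*6.0 + 11.9*0.0 = 29.4 - 14.4 + 0.0 = 15.0


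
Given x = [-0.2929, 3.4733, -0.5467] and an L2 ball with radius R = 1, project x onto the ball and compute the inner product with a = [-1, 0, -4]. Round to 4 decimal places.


Step 1: Compute ||x|| (intermediates to 6 decimals).
||x|| = sqrt((-0.2929)^2 + 3.4733^2 + (-0.5467)^2) = 3.528241
Step 2: Project.
Since ||x|| > R, scale = R/||x|| = 1/3.528241 = 0.283427, proj(x) = scale * x
proj(x) = [-0.083016, 0.984427, -0.15495]
Step 3: Dot product.
a^T * proj(x) = -1*(-0.083016) + 0*0.984427 - 4*(-0.15495) = 0.7028


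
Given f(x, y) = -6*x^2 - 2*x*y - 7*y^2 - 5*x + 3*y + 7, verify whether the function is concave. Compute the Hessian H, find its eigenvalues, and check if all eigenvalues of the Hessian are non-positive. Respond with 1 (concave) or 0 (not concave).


The Hessian of f(x,y) = -6*x^2 - 2*x*y - 7*y^2 - 5*x + 3*y + 7 is:
H = [[-12, -2], [-2, -14]]
Trace = -12 - 14 = -26
Determinant = -12*-14 - (-2)^2 = 164
Discriminant = (-26)^2 - 4*164 = 20.0
Eigenvalues: lambda_1 = -15.2361, lambda_2 = -10.7639
The function is concave.

1


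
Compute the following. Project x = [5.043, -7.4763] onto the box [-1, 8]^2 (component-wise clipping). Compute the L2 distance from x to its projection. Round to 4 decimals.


Project each component onto [-1, 8].
clip(5.043) = 5.043, clip(-7.4763) = -1.0
Projection = [5.043, -1.0]
Squared diffs: [0.0, 41.9425]
Distance = sqrt(41.9425) = 6.4763


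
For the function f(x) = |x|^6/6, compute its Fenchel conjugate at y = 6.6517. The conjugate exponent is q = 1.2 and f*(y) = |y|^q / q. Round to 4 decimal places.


The conjugate exponent q satisfies 1/p + 1/q = 1.
p = 6, so q = 6/(6 - 1) = 1.2
|y|^q = 6.6517^1.2 = 9.7167
f*(6.6517) = 9.7167 / 1.2 = 8.0973


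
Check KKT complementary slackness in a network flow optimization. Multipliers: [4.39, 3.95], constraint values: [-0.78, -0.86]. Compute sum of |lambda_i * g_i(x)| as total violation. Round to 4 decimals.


KKT complementary slackness check:
lambda_1 * g_1 = 4.39 * -0.78 = -3.4242
lambda_2 * g_2 = 3.95 * -0.86 = -3.397
Total violation = 3.4242 + 3.397 = 6.8212


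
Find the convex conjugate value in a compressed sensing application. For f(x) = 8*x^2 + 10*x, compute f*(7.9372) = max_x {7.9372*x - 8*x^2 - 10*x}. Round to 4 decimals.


f*(y) = sup_x {y*x - a*x^2 - b*x} = sup_x {(y-b)*x - a*x^2}
FOC: (y - b) - 2a*x = 0 => x* = (y - b)/(2a)
x* = (7.9372 - 10)/(2*8) = -0.1289
f*(7.9372) = (y-b)^2/(4a) = (7.9372 - 10)^2/(4*8)
= 4.2551/32 = 0.133


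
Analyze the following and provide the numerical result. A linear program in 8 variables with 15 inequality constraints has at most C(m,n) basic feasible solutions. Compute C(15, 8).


Each vertex corresponds to some choice of n active constraints out of m, so the number of vertices is at most C(m, n) = m! / (n!(m-n)!).
m = 15, n = 8
Numerator: 15 * 14 * 13 * 12 * 11 * 10 * 9 * 8
Denominator: 8! = 40320
C(15, 8) = 6435


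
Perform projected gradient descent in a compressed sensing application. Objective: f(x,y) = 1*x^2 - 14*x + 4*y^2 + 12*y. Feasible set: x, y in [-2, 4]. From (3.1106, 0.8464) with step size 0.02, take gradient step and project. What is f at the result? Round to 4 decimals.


Step 1: Compute gradient at (3.1106, 0.8464).
grad_x = 2*1*3.1106 - 14 = -7.7788
grad_y = 2*4*0.8464 + 12 = 18.7712
Step 2: Gradient step.
x_raw = 3.1106 - 0.02*-7.7788 = 3.2662
y_raw = 0.8464 - 0.02*18.7712 = 0.471
Step 3: Project onto [-2, 4].
x_proj = clip(3.2662) = 3.2662
y_proj = clip(0.471) = 0.471
Step 4: Evaluate f.
f(3.2662, 0.471) = -28.5196


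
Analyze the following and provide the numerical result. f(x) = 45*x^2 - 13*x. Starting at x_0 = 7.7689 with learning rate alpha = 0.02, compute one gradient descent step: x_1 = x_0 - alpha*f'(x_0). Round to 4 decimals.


We compute the gradient at x_0 and apply the update.
f'(x) = 90*x - 13
f'(7.7689) = 90*7.7689 - 13 = 686.201
x_1 = 7.7689 - 0.02*686.201 = -5.9551


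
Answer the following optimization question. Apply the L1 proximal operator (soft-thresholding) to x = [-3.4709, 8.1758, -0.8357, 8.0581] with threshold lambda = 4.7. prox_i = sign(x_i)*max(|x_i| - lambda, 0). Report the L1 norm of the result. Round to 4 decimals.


Soft-thresholding with lambda = 4.7:
prox(-3.4709) = sign(-3.4709)*max(|-3.4709| - 4.7, 0) = 0.0
prox(8.1758) = sign(8.1758)*max(|8.1758| - 4.7, 0) = 3.4758
prox(-0.8357) = sign(-0.8357)*max(|-0.8357| - 4.7, 0) = 0.0
prox(8.0581) = sign(8.0581)*max(|8.0581| - 4.7, 0) = 3.3581
prox(x) = [0.0, 3.4758, 0.0, 3.3581]
||prox(x)||_1 = 0.0 + 3.4758 + 0.0 + 3.3581 = 6.8339


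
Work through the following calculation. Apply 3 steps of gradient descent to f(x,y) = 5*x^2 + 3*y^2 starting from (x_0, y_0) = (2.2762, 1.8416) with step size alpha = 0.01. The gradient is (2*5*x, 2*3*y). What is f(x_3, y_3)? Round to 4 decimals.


Gradient descent on f(x,y) = 5*x^2 + 3*y^2.
Starting point: (2.2762, 1.8416), alpha = 0.01
Step 1: grad_x = 2*5*2.2762 = 22.762, grad_y = 2*3*1.8416 = 11.0496
  x_1 = 2.2762 - 0.01*22.762 = 2.0486
  y_1 = 1.8416 - 0.01*11.0496 = 1.7311
Step 2: grad_x = 2*5*2.0486 = 20.4858, grad_y = 2*3*1.7311 = 10.3866
  x_2 = 2.0486 - 0.01*20.4858 = 1.8437
  y_2 = 1.7311 - 0.01*10.3866 = 1.6272
Step 3: grad_x = 2*5*1.8437 = 18.4372, grad_y = 2*3*1.6272 = 9.7634
  x_3 = 1.8437 - 0.01*18.4372 = 1.6593
  y_3 = 1.6272 - 0.01*9.7634 = 1.5296
f(1.6593, 1.5296) = 5*1.6593^2 + 3*1.5296^2 = 20.7863


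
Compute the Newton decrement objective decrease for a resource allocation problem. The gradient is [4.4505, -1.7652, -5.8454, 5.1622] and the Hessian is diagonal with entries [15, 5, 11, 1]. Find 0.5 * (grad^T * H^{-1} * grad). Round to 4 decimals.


Step 1: H is diagonal, so H^(-1) * g = [0.2967, -0.353, -0.5314, 5.1622].
Step 2: g^T H^(-1) g = sum_i g_i^2 / H_ii
  = (4.4505)^2/15 + (-1.7652)^2/5 + (-5.8454)^2/11 + (5.1622)^2/1
  = 1.3205 + 0.6232 + 3.1062 + 26.6483 = 31.6982
Step 3: Objective decrease = 0.5 * g^T H^(-1) g = 15.8491


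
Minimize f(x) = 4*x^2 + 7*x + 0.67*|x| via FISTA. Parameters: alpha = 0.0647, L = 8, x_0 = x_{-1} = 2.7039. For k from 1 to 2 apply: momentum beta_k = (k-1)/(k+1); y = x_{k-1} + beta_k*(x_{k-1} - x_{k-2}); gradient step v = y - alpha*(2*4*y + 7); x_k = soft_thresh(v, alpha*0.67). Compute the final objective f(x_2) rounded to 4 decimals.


FISTA on f(x) = 4*x^2 + 7*x + 0.67*|x|
L = 8, alpha = 0.0647
Iteration 1: beta = 0.0, y = 2.7039 + 0.0*(2.7039 - 2.7039) = 2.7039
  grad(y) = 28.6312, v = y - alpha*grad = 0.8515
  prox(v) = soft_thresh(0.8515, 0.0433) = 0.8081
Iteration 2: beta = 0.3333, y = 0.8081 + 0.3333*(0.8081 - 2.7039) = 0.1762
  grad(y) = 8.4095, v = y - alpha*grad = -0.3679
  prox(v) = soft_thresh(-0.3679, 0.0433) = -0.3246
f(x_2) = 4*(-0.3246)^2 + 7*(-0.3246) + 0.67*|-0.3246| = -1.6331


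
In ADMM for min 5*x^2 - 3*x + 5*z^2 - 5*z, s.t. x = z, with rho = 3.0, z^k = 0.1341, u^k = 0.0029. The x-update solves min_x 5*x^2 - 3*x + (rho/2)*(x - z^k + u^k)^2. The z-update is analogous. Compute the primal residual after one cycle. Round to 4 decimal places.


ADMM iteration with rho = 3.0, z^k = 0.1341, u^k = 0.0029
Step 1: x-update.
Minimize 5*x^2 - 3*x + (3.0/2)*(x - 0.1341 + 0.0029)^2
FOC: (2*5 + 3.0)*x = 3 + 3.0*(0.1341 - 0.0029)
x^{k+1} = 0.261
Step 2: z-update.
Minimize 5*z^2 - 5*z + (3.0/2)*(0.261 - z + 0.0029)^2
FOC: (2*5 + 3.0)*z = 5 + 3.0*(0.261 + 0.0029)
z^{k+1} = 0.4455
Step 3: u-update.
u^{k+1} = 0.0029 + 0.261 - 0.4455 = -0.1816
Step 4: Primal residual = |0.261 - 0.4455| = 0.1845


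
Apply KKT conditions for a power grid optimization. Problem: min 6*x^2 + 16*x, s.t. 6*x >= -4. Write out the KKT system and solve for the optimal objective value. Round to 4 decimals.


Step 1: Try lambda = 0 (constraint inactive).
x_unc = -16/(2*6) = -1.3333
Check: 6*-1.3333 = -7.9998 < -4 -- violated!
Step 2: Constraint must be active: 6*x = -4
x* = -4/6 = -2/3 = -0.6667 (rounded; the exact value -2/3 is used below)
lambda = (2*6*(-2/3) + 16)/6 = 1.3333
Step 3: Compute optimal value.
f(x*) = 6*(-2/3)^2 + 16*(-2/3) = -8.0


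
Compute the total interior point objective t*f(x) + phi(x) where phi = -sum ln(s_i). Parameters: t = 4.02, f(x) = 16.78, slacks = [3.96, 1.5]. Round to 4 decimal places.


Step 1: Compute log-barrier.
ln values: [1.3762, 0.4055]
phi = -(1.3762 + 0.4055) = -1.7817
Step 2: Compute augmented objective.
t*f(x) = 4.02*16.78 = 67.4556
Total = 67.4556 - 1.7817 = 65.6739


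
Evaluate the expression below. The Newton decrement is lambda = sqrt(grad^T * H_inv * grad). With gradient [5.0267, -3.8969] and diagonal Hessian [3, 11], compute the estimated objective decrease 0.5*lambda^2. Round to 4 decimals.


Step 1: H is diagonal, so H^(-1) * g = [1.6756, -0.3543].
Step 2: g^T H^(-1) g = sum_i g_i^2 / H_ii
  = (5.0267)^2/3 + (-3.8969)^2/11
  = 8.4226 + 1.3805 = 9.8031
Step 3: Objective decrease = 0.5 * g^T H^(-1) g = 4.9016


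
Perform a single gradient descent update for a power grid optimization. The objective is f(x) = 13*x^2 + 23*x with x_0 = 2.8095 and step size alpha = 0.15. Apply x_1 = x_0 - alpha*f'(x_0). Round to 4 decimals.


We compute the gradient at x_0 and apply the update.
f'(x) = 26*x + 23
f'(2.8095) = 26*2.8095 + 23 = 96.047
x_1 = 2.8095 - 0.15*96.047 = -11.5976


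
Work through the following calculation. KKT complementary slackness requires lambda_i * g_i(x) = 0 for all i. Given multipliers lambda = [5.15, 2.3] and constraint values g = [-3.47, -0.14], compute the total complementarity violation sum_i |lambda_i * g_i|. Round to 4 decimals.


KKT complementary slackness check:
lambda_1 * g_1 = 5.15 * -3.47 = -17.8705
lambda_2 * g_2 = 2.3 * -0.14 = -0.322
Total violation = 17.8705 + 0.322 = 18.1925


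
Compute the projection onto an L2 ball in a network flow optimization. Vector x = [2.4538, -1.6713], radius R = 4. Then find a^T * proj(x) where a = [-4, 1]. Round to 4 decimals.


Step 1: Compute ||x|| (intermediates to 6 decimals).
||x|| = sqrt(2.4538^2 + (-1.6713)^2) = 2.968902
Step 2: Project.
Since ||x|| <= R, proj = x (no scaling needed).
proj(x) = [2.4538, -1.6713]
Step 3: Dot product.
a^T * proj(x) = -4*2.4538 + 1*(-1.6713) = -11.4865


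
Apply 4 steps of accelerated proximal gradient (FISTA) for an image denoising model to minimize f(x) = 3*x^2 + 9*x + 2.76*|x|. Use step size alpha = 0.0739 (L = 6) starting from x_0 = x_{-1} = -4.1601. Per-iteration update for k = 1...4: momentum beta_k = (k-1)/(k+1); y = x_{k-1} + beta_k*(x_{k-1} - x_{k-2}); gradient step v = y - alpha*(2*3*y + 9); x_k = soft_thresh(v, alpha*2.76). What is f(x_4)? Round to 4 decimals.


FISTA on f(x) = 3*x^2 + 9*x + 2.76*|x|
L = 6, alpha = 0.0739
Iteration 1: beta = 0.0, y = -4.1601 + 0.0*(-4.1601 + 4.1601) = -4.1601
  grad(y) = -15.9606, v = y - alpha*grad = -2.9806
  prox(v) = soft_thresh(-2.9806, 0.204) = -2.7766
Iteration 2: beta = 0.3333, y = -2.7766 + 0.3333*(-2.7766 + 4.1601) = -2.3155
  grad(y) = -4.893, v = y - alpha*grad = -1.9539
  prox(v) = soft_thresh(-1.9539, 0.204) = -1.7499
Iteration 3: beta = 0.5, y = -1.7499 + 0.5*(-1.7499 + 2.7766) = -1.2366
  grad(y) = 1.5805, v = y - alpha*grad = -1.3534
  prox(v) = soft_thresh(-1.3534, 0.204) = -1.1494
Iteration 4: beta = 0.6, y = -1.1494 + 0.6*(-1.1494 + 1.7499) = -0.7891
  grad(y) = 4.2653, v = y - alpha*grad = -1.1043
  prox(v) = soft_thresh(-1.1043, 0.204) = -0.9004
f(x_4) = 3*(-0.9004)^2 + 9*(-0.9004) + 2.76*|-0.9004| = -3.1863


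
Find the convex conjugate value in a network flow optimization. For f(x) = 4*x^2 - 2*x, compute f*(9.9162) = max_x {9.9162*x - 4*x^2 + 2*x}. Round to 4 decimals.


f*(y) = sup_x {y*x - a*x^2 - b*x} = sup_x {(y-b)*x - a*x^2}
FOC: (y - b) - 2a*x = 0 => x* = (y - b)/(2a)
x* = (9.9162 + 2)/(2*4) = 1.4895
f*(9.9162) = (y-b)^2/(4a) = (9.9162 + 2)^2/(4*4)
= 141.9958/16 = 8.8747


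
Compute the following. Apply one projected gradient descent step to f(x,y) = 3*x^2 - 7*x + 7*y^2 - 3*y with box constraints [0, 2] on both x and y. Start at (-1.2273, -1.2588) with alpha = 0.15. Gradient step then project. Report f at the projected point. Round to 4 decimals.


Step 1: Compute gradient at (-1.2273, -1.2588).
grad_x = 2*3*-1.2273 - 7 = -14.3638
grad_y = 2*7*-1.2588 - 3 = -20.6232
Step 2: Gradient step.
x_raw = -1.2273 - 0.15*-14.3638 = 0.9273
y_raw = -1.2588 - 0.15*-20.6232 = 1.8347
Step 3: Project onto [0, 2].
x_proj = clip(0.9273) = 0.9273
y_proj = clip(1.8347) = 1.8347
Step 4: Evaluate f.
f(0.9273, 1.8347) = 14.1469


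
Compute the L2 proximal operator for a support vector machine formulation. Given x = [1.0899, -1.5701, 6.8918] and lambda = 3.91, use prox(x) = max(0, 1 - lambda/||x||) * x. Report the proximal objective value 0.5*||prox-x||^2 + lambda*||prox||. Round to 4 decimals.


Step 1: Compute ||x||.
||x|| = 7.1519
Step 2: Compute scaling factor.
scale = max(0, 1 - 3.91/7.1519) = 0.4533
Step 3: prox(x) = [0.494, -0.7117, 3.124]
||prox(x)|| = 3.2419
Step 4: Proximal objective.
0.5*||prox-x||^2 = 7.6441
lambda*||prox|| = 12.6758
Total = 20.32


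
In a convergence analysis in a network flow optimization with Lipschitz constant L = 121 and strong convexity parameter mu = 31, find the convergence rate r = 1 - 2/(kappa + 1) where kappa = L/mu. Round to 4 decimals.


Step 1: Compute the condition number.
kappa = L/mu = 121/31 = 3.9032
Step 2: Compute the convergence rate.
r = 1 - 2/(kappa + 1) = 1 - 2*mu/(L + mu) = (L - mu)/(L + mu) = 90/152 = 0.5921


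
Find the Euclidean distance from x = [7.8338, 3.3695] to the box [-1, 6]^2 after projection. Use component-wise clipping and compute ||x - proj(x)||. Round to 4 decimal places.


Project each component onto [-1, 6].
clip(7.8338) = 6.0, clip(3.3695) = 3.3695
Projection = [6.0, 3.3695]
Squared diffs: [3.3628, 0.0]
Distance = sqrt(3.3628) = 1.8338


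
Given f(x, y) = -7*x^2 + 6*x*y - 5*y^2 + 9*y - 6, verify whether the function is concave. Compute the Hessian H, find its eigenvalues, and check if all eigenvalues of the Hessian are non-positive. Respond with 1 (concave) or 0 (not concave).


The Hessian of f(x,y) = -7*x^2 + 6*x*y - 5*y^2 + 9*y - 6 is:
H = [[-14, 6], [6, -10]]
Trace = -14 - 10 = -24
Determinant = -14*-10 - (6)^2 = 104
Discriminant = (-24)^2 - 4*104 = 160.0
Eigenvalues: lambda_1 = -18.3246, lambda_2 = -5.6754
The function is concave.

1


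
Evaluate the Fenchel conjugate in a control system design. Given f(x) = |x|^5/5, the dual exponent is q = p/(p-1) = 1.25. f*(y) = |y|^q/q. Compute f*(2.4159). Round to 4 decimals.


The conjugate exponent q satisfies 1/p + 1/q = 1.
p = 5, so q = 5/(5 - 1) = 1.25
|y|^q = 2.4159^1.25 = 3.012
f*(2.4159) = 3.012 / 1.25 = 2.4096


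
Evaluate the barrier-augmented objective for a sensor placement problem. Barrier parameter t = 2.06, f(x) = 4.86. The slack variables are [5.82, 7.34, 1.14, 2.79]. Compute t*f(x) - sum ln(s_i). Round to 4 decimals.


Step 1: Compute log-barrier.
ln values: [1.7613, 1.9933, 0.131, 1.026]
phi = -(1.7613 + 1.9933 + 0.131 + 1.026) = -4.9117
Step 2: Compute augmented objective.
t*f(x) = 2.06*4.86 = 10.0116
Total = 10.0116 - 4.9117 = 5.0999


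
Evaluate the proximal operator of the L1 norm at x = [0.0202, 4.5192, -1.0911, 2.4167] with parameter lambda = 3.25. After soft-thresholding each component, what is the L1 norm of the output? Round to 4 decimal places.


Soft-thresholding with lambda = 3.25:
prox(0.0202) = sign(0.0202)*max(|0.0202| - 3.25, 0) = 0.0
prox(4.5192) = sign(4.5192)*max(|4.5192| - 3.25, 0) = 1.2692
prox(-1.0911) = sign(-1.0911)*max(|-1.0911| - 3.25, 0) = 0.0
prox(2.4167) = sign(2.4167)*max(|2.4167| - 3.25, 0) = 0.0
prox(x) = [0.0, 1.2692, 0.0, 0.0]
||prox(x)||_1 = 0.0 + 1.2692 + 0.0 + 0.0 = 1.2692


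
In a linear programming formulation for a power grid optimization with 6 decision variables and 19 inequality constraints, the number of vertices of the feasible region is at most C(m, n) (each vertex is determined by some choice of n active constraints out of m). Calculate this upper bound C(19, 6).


Each vertex corresponds to some choice of n active constraints out of m, so the number of vertices is at most C(m, n) = m! / (n!(m-n)!).
m = 19, n = 6
Numerator: 19 * 18 * 17 * 16 * 15 * 14
Denominator: 6! = 720
C(19, 6) = 27132


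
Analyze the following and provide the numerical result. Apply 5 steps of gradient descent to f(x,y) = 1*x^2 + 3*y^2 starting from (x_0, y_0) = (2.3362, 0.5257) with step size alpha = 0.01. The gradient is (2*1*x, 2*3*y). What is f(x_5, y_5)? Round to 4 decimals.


Gradient descent on f(x,y) = 1*x^2 + 3*y^2.
Starting point: (2.3362, 0.5257), alpha = 0.01
Step 1: grad_x = 2*1*2.3362 = 4.6724, grad_y = 2*3*0.5257 = 3.1542
  x_1 = 2.3362 - 0.01*4.6724 = 2.2895
  y_1 = 0.5257 - 0.01*3.1542 = 0.4942
Step 2: grad_x = 2*1*2.2895 = 4.579, grad_y = 2*3*0.4942 = 2.9649
  x_2 = 2.2895 - 0.01*4.579 = 2.2437
  y_2 = 0.4942 - 0.01*2.9649 = 0.4645
Step 3: grad_x = 2*1*2.2437 = 4.4874, grad_y = 2*3*0.4645 = 2.7871
  x_3 = 2.2437 - 0.01*4.4874 = 2.1988
  y_3 = 0.4645 - 0.01*2.7871 = 0.4366
Step 4: grad_x = 2*1*2.1988 = 4.3976, grad_y = 2*3*0.4366 = 2.6198
  x_4 = 2.1988 - 0.01*4.3976 = 2.1548
  y_4 = 0.4366 - 0.01*2.6198 = 0.4104
Step 5: grad_x = 2*1*2.1548 = 4.3097, grad_y = 2*3*0.4104 = 2.4626
  x_5 = 2.1548 - 0.01*4.3097 = 2.1117
  y_5 = 0.4104 - 0.01*2.4626 = 0.3858
f(2.1117, 0.3858) = 1*2.1117^2 + 3*0.3858^2 = 4.906


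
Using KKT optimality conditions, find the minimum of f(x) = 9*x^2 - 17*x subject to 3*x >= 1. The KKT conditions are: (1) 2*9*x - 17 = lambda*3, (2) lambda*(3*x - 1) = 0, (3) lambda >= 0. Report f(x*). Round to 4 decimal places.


Step 1: Try lambda = 0 (constraint inactive).
Stationarity: 2*9*x - 17 = 0
x* = 17/(2*9) = 17/18 = 0.9444 (rounded; the exact value 17/18 is used below)
Check constraint: 3*0.9444 = 2.8332 >= 1 -- satisfied.
Step 2: Compute optimal value.
f(x*) = 9*(17/18)^2 - 17*(17/18) = -8.0278


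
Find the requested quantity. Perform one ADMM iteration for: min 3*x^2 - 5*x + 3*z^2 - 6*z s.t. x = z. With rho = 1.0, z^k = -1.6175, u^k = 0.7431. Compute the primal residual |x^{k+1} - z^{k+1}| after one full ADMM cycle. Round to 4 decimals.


ADMM iteration with rho = 1.0, z^k = -1.6175, u^k = 0.7431
Step 1: x-update.
Minimize 3*x^2 - 5*x + (1.0/2)*(x + 1.6175 + 0.7431)^2
FOC: (2*3 + 1.0)*x = 5 + 1.0*(-1.6175 - 0.7431)
x^{k+1} = 0.3771
Step 2: z-update.
Minimize 3*z^2 - 6*z + (1.0/2)*(0.3771 - z + 0.7431)^2
FOC: (2*3 + 1.0)*z = 6 + 1.0*(0.3771 + 0.7431)
z^{k+1} = 1.0172
Step 3: u-update.
u^{k+1} = 0.7431 + 0.3771 - 1.0172 = 0.103
Step 4: Primal residual = |0.3771 - 1.0172| = 0.6401


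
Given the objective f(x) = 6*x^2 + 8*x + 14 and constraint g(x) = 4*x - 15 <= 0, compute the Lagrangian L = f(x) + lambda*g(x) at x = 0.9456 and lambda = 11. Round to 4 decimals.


Step 1: Evaluate f(x).
f(0.9456) = 6*0.9456^2 + 8*0.9456 + 14 = 26.9298
Step 2: Evaluate g(x).
g(0.9456) = 4*0.9456 - 15 = -11.2176
Step 3: Compute Lagrangian.
L = 26.9298 + 11*-11.2176 = -96.4638


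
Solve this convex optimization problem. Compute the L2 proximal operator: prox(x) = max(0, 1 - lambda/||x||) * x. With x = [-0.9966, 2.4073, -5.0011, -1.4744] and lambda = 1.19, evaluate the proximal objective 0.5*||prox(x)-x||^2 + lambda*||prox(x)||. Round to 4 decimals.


Step 1: Compute ||x||.
||x|| = 5.8287
Step 2: Compute scaling factor.
scale = max(0, 1 - 1.19/5.8287) = 0.7958
Step 3: prox(x) = [-0.7931, 1.9158, -3.9801, -1.1734]
||prox(x)|| = 4.6387
Step 4: Proximal objective.
0.5*||prox-x||^2 = 0.7081
lambda*||prox|| = 5.5201
Total = 6.228


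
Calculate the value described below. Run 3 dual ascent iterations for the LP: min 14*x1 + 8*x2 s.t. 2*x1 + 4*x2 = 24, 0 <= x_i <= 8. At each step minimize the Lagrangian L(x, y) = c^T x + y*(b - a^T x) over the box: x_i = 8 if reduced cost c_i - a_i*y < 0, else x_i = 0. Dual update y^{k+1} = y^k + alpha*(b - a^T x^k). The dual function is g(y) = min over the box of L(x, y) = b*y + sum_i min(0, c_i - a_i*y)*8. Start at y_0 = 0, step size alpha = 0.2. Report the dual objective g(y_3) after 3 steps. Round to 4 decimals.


Dual ascent for LP: min 14*x1 + 8*x2, 2*x1 + 4*x2 = 24, 0 <= x_i <= 8
Step 1: y^k = 0.0, reduced costs: (14.0, 8.0)
  x^k = (0.0, 0.0), subgradient = b - a^T x = 24.0
  y^{k+1} = 0.0 + 0.2*24.0 = 4.8
Step 2: y^k = 4.8, reduced costs: (4.4, -11.2)
  x^k = (0.0, 8.0), subgradient = b - a^T x = -8.0
  y^{k+1} = 4.8 + 0.2*-8.0 = 3.2
Step 3: y^k = 3.2, reduced costs: (7.6, -4.8)
  x^k = (0.0, 8.0), subgradient = b - a^T x = -8.0
  y^{k+1} = 3.2 + 0.2*-8.0 = 1.6
Dual objective at y_3 = 1.6: reduced costs (10.8, 1.6), box minimizer x = (0.0, 0.0)
g(y_3) = b*y + (c1 - a1*y)*x1 + (c2 - a2*y)*x2 = 24*1.6 + 10.8*0.0 + 1.6*0.0 = 38.4 + 0.0 + 0.0 = 38.4


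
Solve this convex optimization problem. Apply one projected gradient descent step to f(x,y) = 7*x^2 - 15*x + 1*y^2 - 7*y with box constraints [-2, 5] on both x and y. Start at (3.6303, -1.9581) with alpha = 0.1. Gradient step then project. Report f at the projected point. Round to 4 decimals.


Step 1: Compute gradient at (3.6303, -1.9581).
grad_x = 2*7*3.6303 - 15 = 35.8242
grad_y = 2*1*-1.9581 - 7 = -10.9162
Step 2: Gradient step.
x_raw = 3.6303 - 0.1*35.8242 = 0.0479
y_raw = -1.9581 - 0.1*-10.9162 = -0.8665
Step 3: Project onto [-2, 5].
x_proj = clip(0.0479) = 0.0479
y_proj = clip(-0.8665) = -0.8665
Step 4: Evaluate f.
f(0.0479, -0.8665) = 6.114


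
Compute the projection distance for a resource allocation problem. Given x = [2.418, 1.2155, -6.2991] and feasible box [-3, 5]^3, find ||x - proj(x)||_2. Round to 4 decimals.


Project each component onto [-3, 5].
clip(2.418) = 2.418, clip(1.2155) = 1.2155, clip(-6.2991) = -3.0
Projection = [2.418, 1.2155, -3.0]
Squared diffs: [0.0, 0.0, 10.8841]
Distance = sqrt(10.8841) = 3.2991


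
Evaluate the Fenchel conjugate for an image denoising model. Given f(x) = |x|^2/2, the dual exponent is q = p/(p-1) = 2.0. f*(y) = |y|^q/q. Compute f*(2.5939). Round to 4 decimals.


The conjugate exponent q satisfies 1/p + 1/q = 1.
p = 2, so q = 2/(2 - 1) = 2.0
|y|^q = 2.5939^2.0 = 6.7283
f*(2.5939) = 6.7283 / 2.0 = 3.3642


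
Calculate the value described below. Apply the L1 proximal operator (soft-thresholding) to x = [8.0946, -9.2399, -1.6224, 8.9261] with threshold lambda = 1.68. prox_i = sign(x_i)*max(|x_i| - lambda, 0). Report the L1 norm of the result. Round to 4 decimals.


Soft-thresholding with lambda = 1.68:
prox(8.0946) = sign(8.0946)*max(|8.0946| - 1.68, 0) = 6.4146
prox(-9.2399) = sign(-9.2399)*max(|-9.2399| - 1.68, 0) = -7.5599
prox(-1.6224) = sign(-1.6224)*max(|-1.6224| - 1.68, 0) = 0.0
prox(8.9261) = sign(8.9261)*max(|8.9261| - 1.68, 0) = 7.2461
prox(x) = [6.4146, -7.5599, 0.0, 7.2461]
||prox(x)||_1 = 6.4146 + 7.5599 + 0.0 + 7.2461 = 21.2206


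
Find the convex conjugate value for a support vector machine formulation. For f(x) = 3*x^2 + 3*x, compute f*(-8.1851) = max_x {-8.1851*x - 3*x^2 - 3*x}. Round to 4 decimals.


f*(y) = sup_x {y*x - a*x^2 - b*x} = sup_x {(y-b)*x - a*x^2}
FOC: (y - b) - 2a*x = 0 => x* = (y - b)/(2a)
x* = (-8.1851 - 3)/(2*3) = -1.8642
f*(-8.1851) = (y-b)^2/(4a) = (-8.1851 - 3)^2/(4*3)
= 125.1065/12 = 10.4255


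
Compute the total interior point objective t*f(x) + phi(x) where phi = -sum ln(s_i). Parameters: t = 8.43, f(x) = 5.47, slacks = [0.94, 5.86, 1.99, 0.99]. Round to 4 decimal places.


Step 1: Compute log-barrier.
ln values: [-0.0619, 1.7681, 0.6881, -0.0101]
phi = -(-0.0619 + 1.7681 + 0.6881 - 0.0101) = -2.3844
Step 2: Compute augmented objective.
t*f(x) = 8.43*5.47 = 46.1121
Total = 46.1121 - 2.3844 = 43.7277


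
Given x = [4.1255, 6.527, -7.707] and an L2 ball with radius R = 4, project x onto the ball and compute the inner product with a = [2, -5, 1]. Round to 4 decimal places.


Step 1: Compute ||x|| (intermediates to 6 decimals).
||x|| = sqrt(4.1255^2 + 6.527^2 + (-7.707)^2) = 10.909598
Step 2: Project.
Since ||x|| > R, scale = R/||x|| = 4/10.909598 = 0.36665, proj(x) = scale * x
proj(x) = [1.512615, 2.393125, -2.825772]
Step 3: Dot product.
a^T * proj(x) = 2*1.512615 - 5*2.393125 + 1*(-2.825772) = -11.7662


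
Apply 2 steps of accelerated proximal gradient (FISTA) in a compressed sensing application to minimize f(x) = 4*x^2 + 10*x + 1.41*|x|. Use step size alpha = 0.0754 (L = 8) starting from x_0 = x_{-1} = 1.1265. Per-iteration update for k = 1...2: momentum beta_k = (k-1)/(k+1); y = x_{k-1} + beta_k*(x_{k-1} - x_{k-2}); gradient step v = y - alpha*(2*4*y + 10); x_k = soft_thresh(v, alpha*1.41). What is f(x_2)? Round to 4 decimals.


FISTA on f(x) = 4*x^2 + 10*x + 1.41*|x|
L = 8, alpha = 0.0754
Iteration 1: beta = 0.0, y = 1.1265 + 0.0*(1.1265 - 1.1265) = 1.1265
  grad(y) = 19.012, v = y - alpha*grad = -0.307
  prox(v) = soft_thresh(-0.307, 0.1063) = -0.2007
Iteration 2: beta = 0.3333, y = -0.2007 + 0.3333*(-0.2007 - 1.1265) = -0.6431
  grad(y) = 4.8553, v = y - alpha*grad = -1.0092
  prox(v) = soft_thresh(-1.0092, 0.1063) = -0.9029
f(x_2) = 4*(-0.9029)^2 + 10*(-0.9029) + 1.41*|-0.9029| = -4.4949


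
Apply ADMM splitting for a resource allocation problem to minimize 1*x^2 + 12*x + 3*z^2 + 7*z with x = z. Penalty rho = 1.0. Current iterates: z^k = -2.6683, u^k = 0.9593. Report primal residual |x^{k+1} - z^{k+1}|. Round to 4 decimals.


ADMM iteration with rho = 1.0, z^k = -2.6683, u^k = 0.9593
Step 1: x-update.
Minimize 1*x^2 + 12*x + (1.0/2)*(x + 2.6683 + 0.9593)^2
FOC: (2*1 + 1.0)*x = -12 + 1.0*(-2.6683 - 0.9593)
x^{k+1} = -5.2092
Step 2: z-update.
Minimize 3*z^2 + 7*z + (1.0/2)*(-5.2092 - z + 0.9593)^2
FOC: (2*3 + 1.0)*z = -7 + 1.0*(-5.2092 + 0.9593)
z^{k+1} = -1.6071
Step 3: u-update.
u^{k+1} = 0.9593 - 5.2092 + 1.6071 = -2.6428
Step 4: Primal residual = |-5.2092 + 1.6071| = 3.6021


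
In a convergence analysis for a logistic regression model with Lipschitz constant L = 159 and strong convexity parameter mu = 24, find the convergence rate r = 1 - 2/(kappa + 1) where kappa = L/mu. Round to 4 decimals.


Step 1: Compute the condition number.
kappa = L/mu = 159/24 = 6.625
Step 2: Compute the convergence rate.
r = 1 - 2/(kappa + 1) = 1 - 2*mu/(L + mu) = (L - mu)/(L + mu) = 135/183 = 0.7377


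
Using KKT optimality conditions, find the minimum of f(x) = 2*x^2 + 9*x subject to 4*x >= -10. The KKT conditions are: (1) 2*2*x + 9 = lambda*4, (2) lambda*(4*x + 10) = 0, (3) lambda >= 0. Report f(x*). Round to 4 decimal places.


Step 1: Try lambda = 0 (constraint inactive).
Stationarity: 2*2*x + 9 = 0
x* = -9/(2*2) = -2.25
Check constraint: 4*-2.25 = -9.0 >= -10 -- satisfied.
Step 2: Compute optimal value.
f(x*) = 2*(-2.25)^2 + 9*(-2.25) = -10.125
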